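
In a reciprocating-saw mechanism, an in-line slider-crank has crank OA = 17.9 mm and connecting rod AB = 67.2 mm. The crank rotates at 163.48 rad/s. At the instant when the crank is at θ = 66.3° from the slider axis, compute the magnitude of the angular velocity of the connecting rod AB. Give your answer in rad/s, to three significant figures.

18.0

ω = 163.5 rad/s
The rod makes angle φ with the slider axis where L sinφ = r sinθ; differentiating, L cosφ·φ̇ = r ω cosθ.
L cosφ = √(L² − r² sin²θ) = 0.065171 m.
|ω_rod| = r ω |cosθ| / √(L² − r² sin²θ) = 0.0179·163.5·0.40195/0.065171 = 18.048 rad/s.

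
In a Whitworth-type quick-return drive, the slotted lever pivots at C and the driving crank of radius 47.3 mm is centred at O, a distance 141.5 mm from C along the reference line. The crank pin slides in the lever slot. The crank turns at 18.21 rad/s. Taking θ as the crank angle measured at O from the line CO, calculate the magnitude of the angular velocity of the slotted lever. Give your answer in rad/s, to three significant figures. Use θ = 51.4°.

ω = 18.21 rad/s
Crank pin A relative to C: A = (d + r cosθ, r sinθ); lever angle φ = atan2(r sinθ, d + r cosθ).
Differentiating tanφ: φ̇ = rω(d cosθ + r)/(d² + r² + 2dr cosθ).
d² + r² + 2dr cosθ = |CA|² = 0.0306107 m²;  d cosθ + r = +0.13558 m.
|ω_lever| = |0.0473·18.21·+0.13558| / 0.0306107 = 3.815 rad/s.

3.81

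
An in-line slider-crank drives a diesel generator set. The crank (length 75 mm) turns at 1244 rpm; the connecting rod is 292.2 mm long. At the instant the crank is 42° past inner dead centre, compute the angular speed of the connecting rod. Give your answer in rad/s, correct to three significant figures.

25.2

ω = 130.3 rad/s (converted from 1244 rpm).
The rod makes angle φ with the slider axis where L sinφ = r sinθ; differentiating, L cosφ·φ̇ = r ω cosθ.
L cosφ = √(L² − r² sin²θ) = 0.28786 m.
|ω_rod| = r ω |cosθ| / √(L² − r² sin²θ) = 0.075·130.3·0.74314/0.28786 = 25.223 rad/s.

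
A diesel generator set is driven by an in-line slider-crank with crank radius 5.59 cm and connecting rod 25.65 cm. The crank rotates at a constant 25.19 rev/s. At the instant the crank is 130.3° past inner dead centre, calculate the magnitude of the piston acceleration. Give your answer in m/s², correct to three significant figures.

953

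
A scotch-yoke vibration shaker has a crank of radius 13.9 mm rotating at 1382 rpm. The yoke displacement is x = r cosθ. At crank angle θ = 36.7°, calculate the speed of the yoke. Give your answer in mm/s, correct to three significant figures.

1200

ω = 144.7 rad/s (from 1382 rpm).
x = r cosθ ⇒ ẋ = −rω sinθ.
|v| = rω|sinθ| = 0.0139·144.7·|sin 36.7°| = 1.2022 m/s = 1202.2 mm/s.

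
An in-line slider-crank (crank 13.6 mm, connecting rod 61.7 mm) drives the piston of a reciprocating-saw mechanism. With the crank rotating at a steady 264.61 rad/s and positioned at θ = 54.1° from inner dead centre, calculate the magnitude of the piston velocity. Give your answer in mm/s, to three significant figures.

3300

ω = 264.6 rad/s
For an in-line slider-crank, x = r cosθ + √(L² − r² sin²θ), so v = −rω sinθ·[1 + r cosθ/√(L² − r² sin²θ)].
With r = 0.0136 m, L = 0.0617 m, θ = 54.1°: √(L² − r² sin²θ) = 0.060709 m.
v = −0.0136·264.6·0.81004·[1 + 0.0136·0.58637/0.060709] = -3.298 m/s.
|v| = 3.298 m/s = 3298 mm/s.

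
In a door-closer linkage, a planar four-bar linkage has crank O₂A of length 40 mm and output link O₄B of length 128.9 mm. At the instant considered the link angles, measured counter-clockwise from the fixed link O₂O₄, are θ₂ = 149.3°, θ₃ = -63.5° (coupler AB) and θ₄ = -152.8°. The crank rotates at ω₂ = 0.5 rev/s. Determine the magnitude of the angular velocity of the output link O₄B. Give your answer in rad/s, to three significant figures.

ω₂ = 3.142 rad/s (from 0.5 rev/s).
Differentiating the loop-closure r₂e^{iθ₂}+r₃e^{iθ₃}=r₁+r₄e^{iθ₄} gives r₂ω₂e^{iθ₂}+r₃ω₃e^{iθ₃}=r₄ω₄e^{iθ₄}.
Eliminating the other unknown: ω₄ = r₂ω₂ sin(θ₂−θ₃) / [r₄ sin(θ₄−θ₃)].
Numerator sine = -0.54171; denominator sine = -0.99993.
Result = 0.04·3.142·(-0.54171) / (0.1289·(-0.99993)) = +0.52815 rad/s; magnitude 0.52815 rad/s.

0.528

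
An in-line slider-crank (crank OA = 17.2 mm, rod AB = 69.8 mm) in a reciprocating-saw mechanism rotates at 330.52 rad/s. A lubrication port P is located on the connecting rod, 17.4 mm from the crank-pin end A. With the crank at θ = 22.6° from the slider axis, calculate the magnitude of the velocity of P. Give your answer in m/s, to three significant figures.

4.57

ω = 330.5 rad/s.  Crank-pin speed |V_A| = rω = 5.6849 m/s, perpendicular to OA.
Rod angle: sinφ = −(r/L) sinθ ⇒ φ = -5.434°; ω_rod = −rω cosθ/√(L²−r²sin²θ) = -75.531 rad/s.
V_P = V_A + ω_rod × AP, with AP = 0.0174 m along the rod.
Components: V_Px = −rω sinθ − a·ω_rod·sinφ = -2.3092 m/s;  V_Py = rω cosθ + a·ω_rod·cosφ = +3.9401 m/s.
|V_P| = √(V_Px² + V_Py²) = 4.5669 m/s.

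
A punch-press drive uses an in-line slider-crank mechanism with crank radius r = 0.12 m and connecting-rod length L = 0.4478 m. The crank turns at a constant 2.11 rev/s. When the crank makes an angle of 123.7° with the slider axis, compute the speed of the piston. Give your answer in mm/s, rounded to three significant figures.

ω = 2π·2.11 = 13.26 rad/s
For an in-line slider-crank, x = r cosθ + √(L² − r² sin²θ), so v = −rω sinθ·[1 + r cosθ/√(L² − r² sin²θ)].
With r = 0.12 m, L = 0.4478 m, θ = 123.7°: √(L² − r² sin²θ) = 0.43653 m.
v = −0.12·13.26·0.83195·[1 + 0.12·-0.55484/0.43653] = -1.1217 m/s.
|v| = 1.1217 m/s = 1121.7 mm/s.

1120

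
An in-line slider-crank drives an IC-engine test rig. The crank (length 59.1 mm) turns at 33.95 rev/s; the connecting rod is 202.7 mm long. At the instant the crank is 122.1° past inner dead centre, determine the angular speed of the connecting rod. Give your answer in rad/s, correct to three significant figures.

34.1

ω = 213.3 rad/s (converted from 33.95 rev/s).
The rod makes angle φ with the slider axis where L sinφ = r sinθ; differentiating, L cosφ·φ̇ = r ω cosθ.
L cosφ = √(L² − r² sin²θ) = 0.19642 m.
|ω_rod| = r ω |cosθ| / √(L² − r² sin²θ) = 0.0591·213.3·0.53140/0.19642 = 34.107 rad/s.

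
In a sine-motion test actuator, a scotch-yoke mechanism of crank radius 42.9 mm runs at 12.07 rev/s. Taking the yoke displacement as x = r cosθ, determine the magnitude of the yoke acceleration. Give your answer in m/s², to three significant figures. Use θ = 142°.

ω = 75.84 rad/s (from 12.07 rev/s).
x = r cosθ ⇒ ẍ = −rω² cosθ (ω constant).
|a| = rω²|cosθ| = 0.0429·(75.84)²·|cos 142°| = 194.43 m/s².

194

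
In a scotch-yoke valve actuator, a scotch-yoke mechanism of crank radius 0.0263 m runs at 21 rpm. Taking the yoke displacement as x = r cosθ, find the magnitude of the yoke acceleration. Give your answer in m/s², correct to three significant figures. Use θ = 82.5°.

ω = 2.199 rad/s (from 21 rpm).
x = r cosθ ⇒ ẍ = −rω² cosθ (ω constant).
|a| = rω²|cosθ| = 0.0263·(2.199)²·|cos 82.5°| = 0.016602 m/s².

0.0166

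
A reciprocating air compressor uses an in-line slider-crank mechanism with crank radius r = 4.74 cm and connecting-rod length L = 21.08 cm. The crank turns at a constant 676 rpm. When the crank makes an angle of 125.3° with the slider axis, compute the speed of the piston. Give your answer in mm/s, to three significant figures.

2380

ω = 2π·676/60 = 70.79 rad/s
For an in-line slider-crank, x = r cosθ + √(L² − r² sin²θ), so v = −rω sinθ·[1 + r cosθ/√(L² − r² sin²θ)].
With r = 0.0474 m, L = 0.2108 m, θ = 125.3°: √(L² − r² sin²θ) = 0.20722 m.
v = −0.0474·70.79·0.81614·[1 + 0.0474·-0.57786/0.20722] = -2.3765 m/s.
|v| = 2.3765 m/s = 2376.5 mm/s.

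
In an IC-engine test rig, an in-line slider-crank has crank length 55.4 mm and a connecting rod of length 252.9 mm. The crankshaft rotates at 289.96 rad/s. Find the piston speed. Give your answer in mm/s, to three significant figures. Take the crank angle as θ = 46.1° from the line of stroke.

ω = 290 rad/s
For an in-line slider-crank, x = r cosθ + √(L² − r² sin²θ), so v = −rω sinθ·[1 + r cosθ/√(L² − r² sin²θ)].
With r = 0.0554 m, L = 0.2529 m, θ = 46.1°: √(L² − r² sin²θ) = 0.24973 m.
v = −0.0554·290·0.72055·[1 + 0.0554·0.69340/0.24973] = -13.355 m/s.
|v| = 13.355 m/s = 13355 mm/s.

13400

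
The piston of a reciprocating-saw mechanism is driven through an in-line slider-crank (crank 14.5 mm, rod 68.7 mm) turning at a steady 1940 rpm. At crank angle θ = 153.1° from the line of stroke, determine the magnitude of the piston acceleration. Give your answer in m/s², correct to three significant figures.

ω = 2π·1940/60 = 203.2 rad/s
x(θ) = r cosθ + √(L² − r² sin²θ); with ω constant, a = ω²·d²x/dθ².
d²x/dθ² = −r cosθ − r²(cos2θ)/√u − r⁴ sin²2θ/(4u^{3/2}),  u = L² − r² sin²θ = 0.00467665 m².
Substituting r = 0.0145 m, L = 0.0687 m, θ = 153.1°: d²x/dθ² = +0.011093 m.
a = ω²·d²x/dθ² = (203.2)²·(+0.011093) = +457.83 m/s²;  |a| = 457.83 m/s².

458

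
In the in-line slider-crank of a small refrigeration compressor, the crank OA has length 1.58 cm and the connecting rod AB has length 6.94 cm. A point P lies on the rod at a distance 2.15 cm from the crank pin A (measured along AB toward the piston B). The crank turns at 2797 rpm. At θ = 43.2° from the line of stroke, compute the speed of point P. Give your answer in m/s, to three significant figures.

4.07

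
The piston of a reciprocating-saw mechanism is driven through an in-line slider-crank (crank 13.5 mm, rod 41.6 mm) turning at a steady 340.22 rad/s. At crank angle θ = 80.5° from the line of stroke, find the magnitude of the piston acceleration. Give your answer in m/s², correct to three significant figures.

ω = 340.2 rad/s
x(θ) = r cosθ + √(L² − r² sin²θ); with ω constant, a = ω²·d²x/dθ².
d²x/dθ² = −r cosθ − r²(cos2θ)/√u − r⁴ sin²2θ/(4u^{3/2}),  u = L² − r² sin²θ = 0.00155327 m².
Substituting r = 0.0135 m, L = 0.0416 m, θ = 80.5°: d²x/dθ² = +0.0021298 m.
a = ω²·d²x/dθ² = (340.2)²·(+0.0021298) = +246.53 m/s²;  |a| = 246.53 m/s².

247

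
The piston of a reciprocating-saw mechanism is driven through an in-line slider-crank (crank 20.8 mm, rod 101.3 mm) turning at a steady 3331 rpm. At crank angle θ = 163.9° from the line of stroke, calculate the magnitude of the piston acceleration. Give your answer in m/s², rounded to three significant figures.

ω = 2π·3331/60 = 348.8 rad/s
x(θ) = r cosθ + √(L² − r² sin²θ); with ω constant, a = ω²·d²x/dθ².
d²x/dθ² = −r cosθ − r²(cos2θ)/√u − r⁴ sin²2θ/(4u^{3/2}),  u = L² − r² sin²θ = 0.0102284 m².
Substituting r = 0.0208 m, L = 0.1013 m, θ = 163.9°: d²x/dθ² = +0.016352 m.
a = ω²·d²x/dθ² = (348.8)²·(+0.016352) = +1989.6 m/s²;  |a| = 1989.6 m/s².

1990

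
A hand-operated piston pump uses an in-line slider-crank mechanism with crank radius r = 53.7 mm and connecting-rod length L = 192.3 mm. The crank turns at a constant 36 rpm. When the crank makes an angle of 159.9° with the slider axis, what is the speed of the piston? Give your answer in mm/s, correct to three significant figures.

51.2

ω = 2π·36/60 = 3.77 rad/s
For an in-line slider-crank, x = r cosθ + √(L² − r² sin²θ), so v = −rω sinθ·[1 + r cosθ/√(L² − r² sin²θ)].
With r = 0.0537 m, L = 0.1923 m, θ = 159.9°: √(L² − r² sin²θ) = 0.19141 m.
v = −0.0537·3.77·0.34366·[1 + 0.0537·-0.93909/0.19141] = -0.051243 m/s.
|v| = 0.051243 m/s = 51.243 mm/s.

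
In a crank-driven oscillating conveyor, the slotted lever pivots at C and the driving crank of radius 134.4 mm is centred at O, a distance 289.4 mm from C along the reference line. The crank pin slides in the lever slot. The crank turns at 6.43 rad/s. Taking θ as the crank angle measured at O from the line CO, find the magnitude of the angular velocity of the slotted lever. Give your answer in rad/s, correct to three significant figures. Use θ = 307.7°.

ω = 6.43 rad/s
Crank pin A relative to C: A = (d + r cosθ, r sinθ); lever angle φ = atan2(r sinθ, d + r cosθ).
Differentiating tanφ: φ̇ = rω(d cosθ + r)/(d² + r² + 2dr cosθ).
d² + r² + 2dr cosθ = |CA|² = 0.149387 m²;  d cosθ + r = +0.31138 m.
|ω_lever| = |0.1344·6.43·+0.31138| / 0.149387 = 1.8013 rad/s.

1.80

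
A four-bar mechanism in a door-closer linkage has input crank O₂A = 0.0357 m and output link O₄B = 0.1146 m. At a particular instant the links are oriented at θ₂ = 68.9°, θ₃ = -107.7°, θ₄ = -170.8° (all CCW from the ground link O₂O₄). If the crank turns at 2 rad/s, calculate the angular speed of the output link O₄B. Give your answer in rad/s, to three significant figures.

ω₂ = 2 rad/s
Differentiating the loop-closure r₂e^{iθ₂}+r₃e^{iθ₃}=r₁+r₄e^{iθ₄} gives r₂ω₂e^{iθ₂}+r₃ω₃e^{iθ₃}=r₄ω₄e^{iθ₄}.
Eliminating the other unknown: ω₄ = r₂ω₂ sin(θ₂−θ₃) / [r₄ sin(θ₄−θ₃)].
Numerator sine = +0.05931; denominator sine = -0.89180.
Result = 0.0357·2·(+0.05931) / (0.1146·(-0.89180)) = -0.041433 rad/s; magnitude 0.041433 rad/s.

0.0414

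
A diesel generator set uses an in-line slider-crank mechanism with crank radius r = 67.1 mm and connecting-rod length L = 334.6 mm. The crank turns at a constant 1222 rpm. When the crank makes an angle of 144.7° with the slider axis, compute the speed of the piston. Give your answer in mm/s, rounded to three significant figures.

ω = 2π·1222/60 = 128 rad/s
For an in-line slider-crank, x = r cosθ + √(L² − r² sin²θ), so v = −rω sinθ·[1 + r cosθ/√(L² − r² sin²θ)].
With r = 0.0671 m, L = 0.3346 m, θ = 144.7°: √(L² − r² sin²θ) = 0.33235 m.
v = −0.0671·128·0.57786·[1 + 0.0671·-0.81614/0.33235] = -4.1442 m/s.
|v| = 4.1442 m/s = 4144.2 mm/s.

4140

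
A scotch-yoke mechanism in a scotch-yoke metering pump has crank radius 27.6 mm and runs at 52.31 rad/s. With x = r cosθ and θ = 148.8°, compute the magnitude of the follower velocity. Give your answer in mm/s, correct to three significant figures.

ω = 52.31 rad/s
x = r cosθ ⇒ ẋ = −rω sinθ.
|v| = rω|sinθ| = 0.0276·52.31·|sin 148.8°| = 0.7479 m/s = 747.9 mm/s.

748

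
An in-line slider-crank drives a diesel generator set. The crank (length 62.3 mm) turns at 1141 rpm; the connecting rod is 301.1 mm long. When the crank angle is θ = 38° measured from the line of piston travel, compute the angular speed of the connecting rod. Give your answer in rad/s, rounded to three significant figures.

ω = 119.5 rad/s (converted from 1141 rpm).
The rod makes angle φ with the slider axis where L sinφ = r sinθ; differentiating, L cosφ·φ̇ = r ω cosθ.
L cosφ = √(L² − r² sin²θ) = 0.29865 m.
|ω_rod| = r ω |cosθ| / √(L² − r² sin²θ) = 0.0623·119.5·0.78801/0.29865 = 19.642 rad/s.

19.6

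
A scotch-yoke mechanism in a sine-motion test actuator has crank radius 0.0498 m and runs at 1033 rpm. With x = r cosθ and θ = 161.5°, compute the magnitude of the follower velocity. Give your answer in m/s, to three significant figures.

1.71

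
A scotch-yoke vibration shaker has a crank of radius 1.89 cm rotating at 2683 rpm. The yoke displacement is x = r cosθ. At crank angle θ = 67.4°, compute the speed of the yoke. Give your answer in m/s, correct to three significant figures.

ω = 281 rad/s (from 2683 rpm).
x = r cosθ ⇒ ẋ = −rω sinθ.
|v| = rω|sinθ| = 0.0189·281·|sin 67.4°| = 4.9024 m/s.

4.90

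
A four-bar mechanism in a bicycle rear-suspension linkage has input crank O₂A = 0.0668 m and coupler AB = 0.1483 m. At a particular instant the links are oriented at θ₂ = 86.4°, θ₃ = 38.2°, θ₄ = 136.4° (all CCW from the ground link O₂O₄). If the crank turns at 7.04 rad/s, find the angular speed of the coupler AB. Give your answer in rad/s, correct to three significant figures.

2.45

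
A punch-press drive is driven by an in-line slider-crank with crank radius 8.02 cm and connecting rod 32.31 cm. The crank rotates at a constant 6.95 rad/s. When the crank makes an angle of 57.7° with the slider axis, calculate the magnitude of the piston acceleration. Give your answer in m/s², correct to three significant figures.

1.66

ω = 6.95 rad/s
x(θ) = r cosθ + √(L² − r² sin²θ); with ω constant, a = ω²·d²x/dθ².
d²x/dθ² = −r cosθ − r²(cos2θ)/√u − r⁴ sin²2θ/(4u^{3/2}),  u = L² − r² sin²θ = 0.0997981 m².
Substituting r = 0.0802 m, L = 0.3231 m, θ = 57.7°: d²x/dθ² = -0.034389 m.
a = ω²·d²x/dθ² = (6.95)²·(-0.034389) = -1.6611 m/s²;  |a| = 1.6611 m/s².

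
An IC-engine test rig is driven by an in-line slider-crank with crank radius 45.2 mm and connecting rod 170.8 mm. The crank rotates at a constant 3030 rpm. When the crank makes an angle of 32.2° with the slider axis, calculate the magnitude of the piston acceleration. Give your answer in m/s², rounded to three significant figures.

4390

ω = 2π·3030/60 = 317.3 rad/s
x(θ) = r cosθ + √(L² − r² sin²θ); with ω constant, a = ω²·d²x/dθ².
d²x/dθ² = −r cosθ − r²(cos2θ)/√u − r⁴ sin²2θ/(4u^{3/2}),  u = L² − r² sin²θ = 0.0285925 m².
Substituting r = 0.0452 m, L = 0.1708 m, θ = 32.2°: d²x/dθ² = -0.043644 m.
a = ω²·d²x/dθ² = (317.3)²·(-0.043644) = -4394.1 m/s²;  |a| = 4394.1 m/s².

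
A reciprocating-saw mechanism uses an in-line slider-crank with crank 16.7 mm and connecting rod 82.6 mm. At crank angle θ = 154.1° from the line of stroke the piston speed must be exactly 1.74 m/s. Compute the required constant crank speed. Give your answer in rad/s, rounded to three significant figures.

292

For an in-line slider-crank, |v_piston| = rω|sinθ|·[1 + r cosθ/√(L² − r² sin²θ)].
With r = 0.0167 m, L = 0.0826 m, θ = 154.1°: the bracketed kinematic factor |dx/dθ| = 0.0059627 m.
ω = v/|dx/dθ| = 1.74/0.0059627 = 291.81 rad/s.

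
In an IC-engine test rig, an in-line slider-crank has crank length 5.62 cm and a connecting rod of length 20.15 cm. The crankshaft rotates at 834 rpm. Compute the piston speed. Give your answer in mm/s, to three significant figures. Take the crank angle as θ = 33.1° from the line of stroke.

3310

ω = 2π·834/60 = 87.34 rad/s
For an in-line slider-crank, x = r cosθ + √(L² − r² sin²θ), so v = −rω sinθ·[1 + r cosθ/√(L² − r² sin²θ)].
With r = 0.0562 m, L = 0.2015 m, θ = 33.1°: √(L² − r² sin²θ) = 0.19915 m.
v = −0.0562·87.34·0.54610·[1 + 0.0562·0.83772/0.19915] = -3.3141 m/s.
|v| = 3.3141 m/s = 3314.1 mm/s.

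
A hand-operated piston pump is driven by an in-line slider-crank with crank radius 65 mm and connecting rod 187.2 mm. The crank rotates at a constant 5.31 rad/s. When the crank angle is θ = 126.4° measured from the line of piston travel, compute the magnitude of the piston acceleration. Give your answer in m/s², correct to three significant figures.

1.26

ω = 5.31 rad/s
x(θ) = r cosθ + √(L² − r² sin²θ); with ω constant, a = ω²·d²x/dθ².
d²x/dθ² = −r cosθ − r²(cos2θ)/√u − r⁴ sin²2θ/(4u^{3/2}),  u = L² − r² sin²θ = 0.0323067 m².
Substituting r = 0.065 m, L = 0.1872 m, θ = 126.4°: d²x/dθ² = +0.044822 m.
a = ω²·d²x/dθ² = (5.31)²·(+0.044822) = +1.2638 m/s²;  |a| = 1.2638 m/s².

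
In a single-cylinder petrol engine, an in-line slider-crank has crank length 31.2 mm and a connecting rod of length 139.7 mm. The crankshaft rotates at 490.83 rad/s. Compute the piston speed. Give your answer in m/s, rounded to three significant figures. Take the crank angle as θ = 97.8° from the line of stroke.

14.7

ω = 490.8 rad/s
For an in-line slider-crank, x = r cosθ + √(L² − r² sin²θ), so v = −rω sinθ·[1 + r cosθ/√(L² − r² sin²θ)].
With r = 0.0312 m, L = 0.1397 m, θ = 97.8°: √(L² − r² sin²θ) = 0.13624 m.
v = −0.0312·490.8·0.99075·[1 + 0.0312·-0.13572/0.13624] = -14.701 m/s.
|v| = 14.701 m/s.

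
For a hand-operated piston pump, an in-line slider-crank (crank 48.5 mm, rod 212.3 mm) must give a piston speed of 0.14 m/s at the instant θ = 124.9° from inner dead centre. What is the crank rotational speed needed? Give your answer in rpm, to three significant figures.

For an in-line slider-crank, |v_piston| = rω|sinθ|·[1 + r cosθ/√(L² − r² sin²θ)].
With r = 0.0485 m, L = 0.2123 m, θ = 124.9°: the bracketed kinematic factor |dx/dθ| = 0.034484 m.
ω = v/|dx/dθ| = 0.14/0.034484 = 4.0598 rad/s.
N = 60ω/(2π) = 38.768 rpm.

38.8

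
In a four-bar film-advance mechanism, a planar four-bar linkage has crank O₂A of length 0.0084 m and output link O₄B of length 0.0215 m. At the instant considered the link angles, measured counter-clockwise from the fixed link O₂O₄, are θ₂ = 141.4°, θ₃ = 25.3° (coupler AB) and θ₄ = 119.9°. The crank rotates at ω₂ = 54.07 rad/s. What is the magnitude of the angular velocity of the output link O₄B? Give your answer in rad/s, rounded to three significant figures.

ω₂ = 54.07 rad/s
Differentiating the loop-closure r₂e^{iθ₂}+r₃e^{iθ₃}=r₁+r₄e^{iθ₄} gives r₂ω₂e^{iθ₂}+r₃ω₃e^{iθ₃}=r₄ω₄e^{iθ₄}.
Eliminating the other unknown: ω₄ = r₂ω₂ sin(θ₂−θ₃) / [r₄ sin(θ₄−θ₃)].
Numerator sine = +0.89803; denominator sine = +0.99678.
Result = 0.0084·54.07·(+0.89803) / (0.0215·(+0.99678)) = +19.032 rad/s; magnitude 19.032 rad/s.

19.0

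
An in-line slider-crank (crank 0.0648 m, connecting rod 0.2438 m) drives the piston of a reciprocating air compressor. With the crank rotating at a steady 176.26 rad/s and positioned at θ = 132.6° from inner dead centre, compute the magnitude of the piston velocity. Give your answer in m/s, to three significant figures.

6.87

ω = 176.3 rad/s
For an in-line slider-crank, x = r cosθ + √(L² − r² sin²θ), so v = −rω sinθ·[1 + r cosθ/√(L² − r² sin²θ)].
With r = 0.0648 m, L = 0.2438 m, θ = 132.6°: √(L² − r² sin²θ) = 0.23909 m.
v = −0.0648·176.3·0.73610·[1 + 0.0648·-0.67688/0.23909] = -6.8651 m/s.
|v| = 6.8651 m/s.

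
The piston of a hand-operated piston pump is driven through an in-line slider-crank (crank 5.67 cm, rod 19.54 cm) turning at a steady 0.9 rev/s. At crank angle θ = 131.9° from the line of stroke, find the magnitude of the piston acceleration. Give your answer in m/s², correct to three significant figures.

1.26

ω = 2π·0.9 = 5.655 rad/s
x(θ) = r cosθ + √(L² − r² sin²θ); with ω constant, a = ω²·d²x/dθ².
d²x/dθ² = −r cosθ − r²(cos2θ)/√u − r⁴ sin²2θ/(4u^{3/2}),  u = L² − r² sin²θ = 0.0364001 m².
Substituting r = 0.0567 m, L = 0.1954 m, θ = 131.9°: d²x/dθ² = +0.039318 m.
a = ω²·d²x/dθ² = (5.655)²·(+0.039318) = +1.2573 m/s²;  |a| = 1.2573 m/s².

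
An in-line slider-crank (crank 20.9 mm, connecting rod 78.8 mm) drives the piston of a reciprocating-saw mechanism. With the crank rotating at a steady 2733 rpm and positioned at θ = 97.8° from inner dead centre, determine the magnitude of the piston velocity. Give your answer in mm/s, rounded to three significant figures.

5710

ω = 2π·2733/60 = 286.2 rad/s
For an in-line slider-crank, x = r cosθ + √(L² − r² sin²θ), so v = −rω sinθ·[1 + r cosθ/√(L² − r² sin²θ)].
With r = 0.0209 m, L = 0.0788 m, θ = 97.8°: √(L² − r² sin²θ) = 0.076031 m.
v = −0.0209·286.2·0.99075·[1 + 0.0209·-0.13572/0.076031] = -5.7051 m/s.
|v| = 5.7051 m/s = 5705.1 mm/s.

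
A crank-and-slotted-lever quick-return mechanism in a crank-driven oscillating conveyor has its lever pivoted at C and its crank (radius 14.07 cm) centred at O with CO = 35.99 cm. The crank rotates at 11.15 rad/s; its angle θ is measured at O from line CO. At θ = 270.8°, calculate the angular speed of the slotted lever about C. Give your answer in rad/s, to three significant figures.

ω = 11.15 rad/s
Crank pin A relative to C: A = (d + r cosθ, r sinθ); lever angle φ = atan2(r sinθ, d + r cosθ).
Differentiating tanφ: φ̇ = rω(d cosθ + r)/(d² + r² + 2dr cosθ).
d² + r² + 2dr cosθ = |CA|² = 0.150739 m²;  d cosθ + r = +0.14572 m.
|ω_lever| = |0.1407·11.15·+0.14572| / 0.150739 = 1.5166 rad/s.

1.52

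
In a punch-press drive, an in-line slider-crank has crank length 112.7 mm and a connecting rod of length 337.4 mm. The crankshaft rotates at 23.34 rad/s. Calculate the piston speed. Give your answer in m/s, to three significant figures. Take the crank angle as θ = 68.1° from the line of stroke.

ω = 23.34 rad/s
For an in-line slider-crank, x = r cosθ + √(L² − r² sin²θ), so v = −rω sinθ·[1 + r cosθ/√(L² − r² sin²θ)].
With r = 0.1127 m, L = 0.3374 m, θ = 68.1°: √(L² − r² sin²θ) = 0.32079 m.
v = −0.1127·23.34·0.92784·[1 + 0.1127·0.37299/0.32079] = -2.7604 m/s.
|v| = 2.7604 m/s.

2.76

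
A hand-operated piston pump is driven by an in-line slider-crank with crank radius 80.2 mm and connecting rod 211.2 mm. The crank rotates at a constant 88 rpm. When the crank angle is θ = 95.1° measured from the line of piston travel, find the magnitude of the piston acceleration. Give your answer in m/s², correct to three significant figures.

ω = 2π·88/60 = 9.215 rad/s
x(θ) = r cosθ + √(L² − r² sin²θ); with ω constant, a = ω²·d²x/dθ².
d²x/dθ² = −r cosθ − r²(cos2θ)/√u − r⁴ sin²2θ/(4u^{3/2}),  u = L² − r² sin²θ = 0.0382242 m².
Substituting r = 0.0802 m, L = 0.2112 m, θ = 95.1°: d²x/dθ² = +0.039465 m.
a = ω²·d²x/dθ² = (9.215)²·(+0.039465) = +3.3514 m/s²;  |a| = 3.3514 m/s².

3.35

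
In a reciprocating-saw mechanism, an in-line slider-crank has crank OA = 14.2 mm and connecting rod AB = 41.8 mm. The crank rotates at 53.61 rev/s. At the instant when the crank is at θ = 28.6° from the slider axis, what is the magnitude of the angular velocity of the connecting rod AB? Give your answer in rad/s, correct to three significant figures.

ω = 336.8 rad/s (converted from 53.61 rev/s).
The rod makes angle φ with the slider axis where L sinφ = r sinθ; differentiating, L cosφ·φ̇ = r ω cosθ.
L cosφ = √(L² − r² sin²θ) = 0.041244 m.
|ω_rod| = r ω |cosθ| / √(L² − r² sin²θ) = 0.0142·336.8·0.87798/0.041244 = 101.82 rad/s.

102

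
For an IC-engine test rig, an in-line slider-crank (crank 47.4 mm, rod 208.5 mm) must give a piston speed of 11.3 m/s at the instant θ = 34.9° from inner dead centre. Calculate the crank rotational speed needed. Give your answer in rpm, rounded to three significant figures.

For an in-line slider-crank, |v_piston| = rω|sinθ|·[1 + r cosθ/√(L² − r² sin²θ)].
With r = 0.0474 m, L = 0.2085 m, θ = 34.9°: the bracketed kinematic factor |dx/dθ| = 0.03222 m.
ω = v/|dx/dθ| = 11.3/0.03222 = 350.72 rad/s.
N = 60ω/(2π) = 3349.1 rpm.

3350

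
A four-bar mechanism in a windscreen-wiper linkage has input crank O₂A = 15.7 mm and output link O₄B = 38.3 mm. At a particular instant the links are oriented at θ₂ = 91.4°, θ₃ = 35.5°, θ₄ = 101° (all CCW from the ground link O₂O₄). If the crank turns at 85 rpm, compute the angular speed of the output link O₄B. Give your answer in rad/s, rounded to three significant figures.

3.32

ω₂ = 8.901 rad/s (from 85 rpm).
Differentiating the loop-closure r₂e^{iθ₂}+r₃e^{iθ₃}=r₁+r₄e^{iθ₄} gives r₂ω₂e^{iθ₂}+r₃ω₃e^{iθ₃}=r₄ω₄e^{iθ₄}.
Eliminating the other unknown: ω₄ = r₂ω₂ sin(θ₂−θ₃) / [r₄ sin(θ₄−θ₃)].
Numerator sine = +0.82806; denominator sine = +0.90996.
Result = 0.0157·8.901·(+0.82806) / (0.0383·(+0.90996)) = +3.3204 rad/s; magnitude 3.3204 rad/s.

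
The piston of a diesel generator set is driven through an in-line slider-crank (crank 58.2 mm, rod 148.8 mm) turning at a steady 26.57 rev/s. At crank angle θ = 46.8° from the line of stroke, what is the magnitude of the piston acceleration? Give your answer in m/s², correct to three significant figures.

ω = 2π·26.6 = 166.9 rad/s
x(θ) = r cosθ + √(L² − r² sin²θ); with ω constant, a = ω²·d²x/dθ².
d²x/dθ² = −r cosθ − r²(cos2θ)/√u − r⁴ sin²2θ/(4u^{3/2}),  u = L² − r² sin²θ = 0.0203415 m².
Substituting r = 0.0582 m, L = 0.1488 m, θ = 46.8°: d²x/dθ² = -0.039334 m.
a = ω²·d²x/dθ² = (166.9)²·(-0.039334) = -1096.3 m/s²;  |a| = 1096.3 m/s².

1100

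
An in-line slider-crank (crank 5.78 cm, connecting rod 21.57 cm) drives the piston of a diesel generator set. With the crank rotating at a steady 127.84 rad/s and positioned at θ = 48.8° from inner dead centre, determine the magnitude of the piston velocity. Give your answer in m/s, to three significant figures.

ω = 127.8 rad/s
For an in-line slider-crank, x = r cosθ + √(L² − r² sin²θ), so v = −rω sinθ·[1 + r cosθ/√(L² − r² sin²θ)].
With r = 0.0578 m, L = 0.2157 m, θ = 48.8°: √(L² − r² sin²θ) = 0.21127 m.
v = −0.0578·127.8·0.75241·[1 + 0.0578·0.65869/0.21127] = -6.5616 m/s.
|v| = 6.5616 m/s.

6.56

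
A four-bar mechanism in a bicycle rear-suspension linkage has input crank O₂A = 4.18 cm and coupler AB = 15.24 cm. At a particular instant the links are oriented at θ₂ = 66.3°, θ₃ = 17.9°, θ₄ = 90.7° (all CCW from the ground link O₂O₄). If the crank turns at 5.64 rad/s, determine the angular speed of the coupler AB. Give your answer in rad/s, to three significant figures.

0.669

ω₂ = 5.64 rad/s
Differentiating the loop-closure r₂e^{iθ₂}+r₃e^{iθ₃}=r₁+r₄e^{iθ₄} gives r₂ω₂e^{iθ₂}+r₃ω₃e^{iθ₃}=r₄ω₄e^{iθ₄}.
Eliminating the other unknown: ω₃ = r₂ω₂ sin(θ₄−θ₂) / [r₃ sin(θ₃−θ₄)].
Numerator sine = +0.41310; denominator sine = -0.95528.
Result = 0.0418·5.64·(+0.41310) / (0.1524·(-0.95528)) = -0.66896 rad/s; magnitude 0.66896 rad/s.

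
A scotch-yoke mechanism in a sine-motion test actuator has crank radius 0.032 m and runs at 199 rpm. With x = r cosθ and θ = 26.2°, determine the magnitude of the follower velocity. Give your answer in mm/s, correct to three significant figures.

294

ω = 20.84 rad/s (from 199 rpm).
x = r cosθ ⇒ ẋ = −rω sinθ.
|v| = rω|sinθ| = 0.032·20.84·|sin 26.2°| = 0.29442 m/s = 294.42 mm/s.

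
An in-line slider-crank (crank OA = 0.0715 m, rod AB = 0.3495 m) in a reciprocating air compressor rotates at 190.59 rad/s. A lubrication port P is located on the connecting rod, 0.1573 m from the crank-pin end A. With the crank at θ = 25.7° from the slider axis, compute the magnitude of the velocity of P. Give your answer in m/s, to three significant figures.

ω = 190.6 rad/s.  Crank-pin speed |V_A| = rω = 13.627 m/s, perpendicular to OA.
Rod angle: sinφ = −(r/L) sinθ ⇒ φ = -5.090°; ω_rod = −rω cosθ/√(L²−r²sin²θ) = -35.273 rad/s.
V_P = V_A + ω_rod × AP, with AP = 0.1573 m along the rod.
Components: V_Px = −rω sinθ − a·ω_rod·sinφ = -6.4018 m/s;  V_Py = rω cosθ + a·ω_rod·cosφ = +6.7527 m/s.
|V_P| = √(V_Px² + V_Py²) = 9.3049 m/s.

9.30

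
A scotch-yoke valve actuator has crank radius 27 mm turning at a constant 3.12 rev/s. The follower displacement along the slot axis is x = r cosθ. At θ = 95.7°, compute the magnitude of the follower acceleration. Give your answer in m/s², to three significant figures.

ω = 19.6 rad/s (from 3.12 rev/s).
x = r cosθ ⇒ ẍ = −rω² cosθ (ω constant).
|a| = rω²|cosθ| = 0.027·(19.6)²·|cos 95.7°| = 1.0305 m/s².

1.03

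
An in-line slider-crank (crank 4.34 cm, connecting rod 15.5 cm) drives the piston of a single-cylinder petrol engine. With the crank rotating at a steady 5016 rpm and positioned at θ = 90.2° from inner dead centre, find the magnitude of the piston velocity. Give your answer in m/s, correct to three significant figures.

ω = 2π·5016/60 = 525.3 rad/s
For an in-line slider-crank, x = r cosθ + √(L² − r² sin²θ), so v = −rω sinθ·[1 + r cosθ/√(L² − r² sin²θ)].
With r = 0.0434 m, L = 0.155 m, θ = 90.2°: √(L² − r² sin²θ) = 0.1488 m.
v = −0.0434·525.3·0.99999·[1 + 0.0434·-0.00349/0.1488] = -22.774 m/s.
|v| = 22.774 m/s.

22.8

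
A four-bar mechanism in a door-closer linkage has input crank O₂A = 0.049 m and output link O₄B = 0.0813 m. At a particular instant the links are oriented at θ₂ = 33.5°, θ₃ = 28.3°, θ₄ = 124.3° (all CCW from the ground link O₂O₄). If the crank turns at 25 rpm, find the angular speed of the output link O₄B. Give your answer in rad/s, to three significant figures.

0.144

ω₂ = 2.618 rad/s (from 25 rpm).
Differentiating the loop-closure r₂e^{iθ₂}+r₃e^{iθ₃}=r₁+r₄e^{iθ₄} gives r₂ω₂e^{iθ₂}+r₃ω₃e^{iθ₃}=r₄ω₄e^{iθ₄}.
Eliminating the other unknown: ω₄ = r₂ω₂ sin(θ₂−θ₃) / [r₄ sin(θ₄−θ₃)].
Numerator sine = +0.09063; denominator sine = +0.99452.
Result = 0.049·2.618·(+0.09063) / (0.0813·(+0.99452)) = +0.1438 rad/s; magnitude 0.1438 rad/s.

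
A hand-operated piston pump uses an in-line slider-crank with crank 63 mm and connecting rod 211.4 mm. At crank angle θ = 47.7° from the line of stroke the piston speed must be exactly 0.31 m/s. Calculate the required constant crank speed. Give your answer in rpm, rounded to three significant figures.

52.7

For an in-line slider-crank, |v_piston| = rω|sinθ|·[1 + r cosθ/√(L² − r² sin²θ)].
With r = 0.063 m, L = 0.2114 m, θ = 47.7°: the bracketed kinematic factor |dx/dθ| = 0.056178 m.
ω = v/|dx/dθ| = 0.31/0.056178 = 5.5182 rad/s.
N = 60ω/(2π) = 52.695 rpm.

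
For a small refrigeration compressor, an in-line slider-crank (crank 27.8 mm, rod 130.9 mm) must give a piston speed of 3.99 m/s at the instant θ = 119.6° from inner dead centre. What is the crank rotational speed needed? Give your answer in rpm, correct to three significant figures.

For an in-line slider-crank, |v_piston| = rω|sinθ|·[1 + r cosθ/√(L² − r² sin²θ)].
With r = 0.0278 m, L = 0.1309 m, θ = 119.6°: the bracketed kinematic factor |dx/dθ| = 0.021592 m.
ω = v/|dx/dθ| = 3.99/0.021592 = 184.79 rad/s.
N = 60ω/(2π) = 1764.6 rpm.

1760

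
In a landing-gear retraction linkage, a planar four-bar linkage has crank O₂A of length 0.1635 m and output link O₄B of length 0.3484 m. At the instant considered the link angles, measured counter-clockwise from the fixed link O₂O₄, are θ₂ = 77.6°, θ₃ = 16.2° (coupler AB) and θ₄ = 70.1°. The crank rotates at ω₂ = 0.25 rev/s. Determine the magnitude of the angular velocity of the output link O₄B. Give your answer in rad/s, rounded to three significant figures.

0.801

ω₂ = 1.571 rad/s (from 0.25 rev/s).
Differentiating the loop-closure r₂e^{iθ₂}+r₃e^{iθ₃}=r₁+r₄e^{iθ₄} gives r₂ω₂e^{iθ₂}+r₃ω₃e^{iθ₃}=r₄ω₄e^{iθ₄}.
Eliminating the other unknown: ω₄ = r₂ω₂ sin(θ₂−θ₃) / [r₄ sin(θ₄−θ₃)].
Numerator sine = +0.87798; denominator sine = +0.80799.
Result = 0.1635·1.571·(+0.87798) / (0.3484·(+0.80799)) = +0.80101 rad/s; magnitude 0.80101 rad/s.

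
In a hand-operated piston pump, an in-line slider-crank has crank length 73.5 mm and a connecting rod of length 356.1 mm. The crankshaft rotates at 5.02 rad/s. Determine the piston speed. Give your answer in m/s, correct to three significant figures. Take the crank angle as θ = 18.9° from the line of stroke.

ω = 5.02 rad/s
For an in-line slider-crank, x = r cosθ + √(L² − r² sin²θ), so v = −rω sinθ·[1 + r cosθ/√(L² − r² sin²θ)].
With r = 0.0735 m, L = 0.3561 m, θ = 18.9°: √(L² − r² sin²θ) = 0.3553 m.
v = −0.0735·5.02·0.32392·[1 + 0.0735·0.94609/0.3553] = -0.14291 m/s.
|v| = 0.14291 m/s.

0.143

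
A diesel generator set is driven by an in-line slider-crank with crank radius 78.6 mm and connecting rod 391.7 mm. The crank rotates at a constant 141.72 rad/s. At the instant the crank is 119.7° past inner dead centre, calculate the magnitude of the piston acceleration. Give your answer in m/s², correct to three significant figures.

ω = 141.7 rad/s
x(θ) = r cosθ + √(L² − r² sin²θ); with ω constant, a = ω²·d²x/dθ².
d²x/dθ² = −r cosθ − r²(cos2θ)/√u − r⁴ sin²2θ/(4u^{3/2}),  u = L² − r² sin²θ = 0.148767 m².
Substituting r = 0.0786 m, L = 0.3917 m, θ = 119.7°: d²x/dθ² = +0.046973 m.
a = ω²·d²x/dθ² = (141.7)²·(+0.046973) = +943.44 m/s²;  |a| = 943.44 m/s².

943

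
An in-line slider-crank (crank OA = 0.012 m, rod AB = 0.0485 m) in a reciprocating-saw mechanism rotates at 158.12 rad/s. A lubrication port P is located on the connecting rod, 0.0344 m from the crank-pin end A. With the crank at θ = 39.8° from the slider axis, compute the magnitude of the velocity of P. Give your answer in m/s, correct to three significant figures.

ω = 158.1 rad/s.  Crank-pin speed |V_A| = rω = 1.8974 m/s, perpendicular to OA.
Rod angle: sinφ = −(r/L) sinθ ⇒ φ = -9.113°; ω_rod = −rω cosθ/√(L²−r²sin²θ) = -30.441 rad/s.
V_P = V_A + ω_rod × AP, with AP = 0.0344 m along the rod.
Components: V_Px = −rω sinθ − a·ω_rod·sinφ = -1.3804 m/s;  V_Py = rω cosθ + a·ω_rod·cosφ = +0.42381 m/s.
|V_P| = √(V_Px² + V_Py²) = 1.444 m/s.

1.44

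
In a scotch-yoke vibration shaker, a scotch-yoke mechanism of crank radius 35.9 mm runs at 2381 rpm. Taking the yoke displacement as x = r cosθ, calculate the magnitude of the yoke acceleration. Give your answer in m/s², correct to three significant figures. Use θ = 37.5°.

1770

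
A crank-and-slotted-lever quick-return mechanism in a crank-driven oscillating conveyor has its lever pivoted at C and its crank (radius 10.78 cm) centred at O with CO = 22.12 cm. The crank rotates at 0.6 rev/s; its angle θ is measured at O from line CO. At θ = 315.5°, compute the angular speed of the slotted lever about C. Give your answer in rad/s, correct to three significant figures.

1.14

ω = 3.77 rad/s (from 0.6 rev/s).
Crank pin A relative to C: A = (d + r cosθ, r sinθ); lever angle φ = atan2(r sinθ, d + r cosθ).
Differentiating tanφ: φ̇ = rω(d cosθ + r)/(d² + r² + 2dr cosθ).
d² + r² + 2dr cosθ = |CA|² = 0.0945657 m²;  d cosθ + r = +0.26557 m.
|ω_lever| = |0.1078·3.77·+0.26557| / 0.0945657 = 1.1413 rad/s.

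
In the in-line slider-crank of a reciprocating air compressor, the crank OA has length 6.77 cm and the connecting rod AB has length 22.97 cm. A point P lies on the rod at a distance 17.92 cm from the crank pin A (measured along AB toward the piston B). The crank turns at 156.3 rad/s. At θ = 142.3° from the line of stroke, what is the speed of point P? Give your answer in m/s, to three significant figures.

ω = 156.3 rad/s.  Crank-pin speed |V_A| = rω = 10.582 m/s, perpendicular to OA.
Rod angle: sinφ = −(r/L) sinθ ⇒ φ = -10.384°; ω_rod = −rω cosθ/√(L²−r²sin²θ) = +37.056 rad/s.
V_P = V_A + ω_rod × AP, with AP = 0.1792 m along the rod.
Components: V_Px = −rω sinθ − a·ω_rod·sinφ = -5.274 m/s;  V_Py = rω cosθ + a·ω_rod·cosφ = -1.8407 m/s.
|V_P| = √(V_Px² + V_Py²) = 5.586 m/s.

5.59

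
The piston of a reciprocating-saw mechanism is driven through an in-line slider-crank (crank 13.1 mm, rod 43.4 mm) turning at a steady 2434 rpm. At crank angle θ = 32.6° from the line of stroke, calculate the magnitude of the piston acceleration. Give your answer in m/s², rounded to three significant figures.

ω = 2π·2434/60 = 254.9 rad/s
x(θ) = r cosθ + √(L² − r² sin²θ); with ω constant, a = ω²·d²x/dθ².
d²x/dθ² = −r cosθ − r²(cos2θ)/√u − r⁴ sin²2θ/(4u^{3/2}),  u = L² − r² sin²θ = 0.00183375 m².
Substituting r = 0.0131 m, L = 0.0434 m, θ = 32.6°: d²x/dθ² = -0.012794 m.
a = ω²·d²x/dθ² = (254.9)²·(-0.012794) = -831.22 m/s²;  |a| = 831.22 m/s².

831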